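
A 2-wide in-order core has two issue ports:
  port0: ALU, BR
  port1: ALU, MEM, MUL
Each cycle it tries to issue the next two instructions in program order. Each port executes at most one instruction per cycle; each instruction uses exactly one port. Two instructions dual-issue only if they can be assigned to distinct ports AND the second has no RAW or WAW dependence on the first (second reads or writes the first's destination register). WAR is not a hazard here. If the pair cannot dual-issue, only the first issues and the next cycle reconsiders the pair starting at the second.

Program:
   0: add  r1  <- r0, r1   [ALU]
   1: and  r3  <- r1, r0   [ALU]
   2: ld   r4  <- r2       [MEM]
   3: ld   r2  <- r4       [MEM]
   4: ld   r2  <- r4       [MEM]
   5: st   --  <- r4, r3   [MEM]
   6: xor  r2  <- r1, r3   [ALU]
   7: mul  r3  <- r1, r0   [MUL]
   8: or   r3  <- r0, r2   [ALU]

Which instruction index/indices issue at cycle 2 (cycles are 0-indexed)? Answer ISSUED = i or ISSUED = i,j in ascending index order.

ISSUED = 3

  cy0 -> i0 (add.ALU) RAW r1
  cy1 -> i1/i2 (and.ALU+ld.MEM) 2-wide
  cy2 -> i3 (ld.MEM) no-port MEM/MEM
  cy3 -> i4 (ld.MEM) no-port MEM/MEM
  cy4 -> i5/i6 (st.MEM+xor.ALU) 2-wide
  cy5 -> i7 (mul.MUL) WAW r3
  cy6 -> i8 (or.ALU) tail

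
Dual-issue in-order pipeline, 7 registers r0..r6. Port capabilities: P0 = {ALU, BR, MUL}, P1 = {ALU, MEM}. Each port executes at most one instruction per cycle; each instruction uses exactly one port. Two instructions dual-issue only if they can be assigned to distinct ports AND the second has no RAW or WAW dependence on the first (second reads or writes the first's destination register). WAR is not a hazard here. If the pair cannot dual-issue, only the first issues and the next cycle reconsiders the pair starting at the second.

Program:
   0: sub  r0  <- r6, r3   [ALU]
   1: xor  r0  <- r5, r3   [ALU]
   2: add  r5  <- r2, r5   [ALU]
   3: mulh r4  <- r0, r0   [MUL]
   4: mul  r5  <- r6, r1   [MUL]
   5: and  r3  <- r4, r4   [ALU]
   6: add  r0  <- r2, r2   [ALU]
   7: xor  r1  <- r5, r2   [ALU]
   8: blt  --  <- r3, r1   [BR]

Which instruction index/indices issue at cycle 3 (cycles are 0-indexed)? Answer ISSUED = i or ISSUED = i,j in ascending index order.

c0: i0 sub.ALU  WAW r0
c1: i1+i2 xor.ALU+add.ALU  dual
c2: i3 mulh.MUL  no-port MUL/MUL
c3: i4+i5 mul.MUL+and.ALU  dual
c4: i6+i7 add.ALU+xor.ALU  dual
c5: i8 blt.BR  tail

ISSUED = 4,5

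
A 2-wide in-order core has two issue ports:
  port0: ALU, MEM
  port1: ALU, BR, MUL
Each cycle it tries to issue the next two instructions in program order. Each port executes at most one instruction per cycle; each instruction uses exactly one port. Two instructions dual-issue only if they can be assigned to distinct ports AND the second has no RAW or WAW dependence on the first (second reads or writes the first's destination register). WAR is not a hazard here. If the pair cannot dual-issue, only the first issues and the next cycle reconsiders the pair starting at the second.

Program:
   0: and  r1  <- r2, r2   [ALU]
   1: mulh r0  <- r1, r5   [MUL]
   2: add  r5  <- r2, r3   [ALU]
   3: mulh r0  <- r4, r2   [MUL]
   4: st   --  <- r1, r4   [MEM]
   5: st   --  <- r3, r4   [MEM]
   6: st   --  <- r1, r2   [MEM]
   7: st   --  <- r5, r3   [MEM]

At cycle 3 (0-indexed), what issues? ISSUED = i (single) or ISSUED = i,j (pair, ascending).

ISSUED = 5

#0 head=0: and i0 RAW r1
#1 head=1: mulh+add i1&i2 pair
#2 head=3: mulh+st i3&i4 pair
#3 head=5: st i5 no-port MEM/MEM
#4 head=6: st i6 no-port MEM/MEM
#5 head=7: st i7 tail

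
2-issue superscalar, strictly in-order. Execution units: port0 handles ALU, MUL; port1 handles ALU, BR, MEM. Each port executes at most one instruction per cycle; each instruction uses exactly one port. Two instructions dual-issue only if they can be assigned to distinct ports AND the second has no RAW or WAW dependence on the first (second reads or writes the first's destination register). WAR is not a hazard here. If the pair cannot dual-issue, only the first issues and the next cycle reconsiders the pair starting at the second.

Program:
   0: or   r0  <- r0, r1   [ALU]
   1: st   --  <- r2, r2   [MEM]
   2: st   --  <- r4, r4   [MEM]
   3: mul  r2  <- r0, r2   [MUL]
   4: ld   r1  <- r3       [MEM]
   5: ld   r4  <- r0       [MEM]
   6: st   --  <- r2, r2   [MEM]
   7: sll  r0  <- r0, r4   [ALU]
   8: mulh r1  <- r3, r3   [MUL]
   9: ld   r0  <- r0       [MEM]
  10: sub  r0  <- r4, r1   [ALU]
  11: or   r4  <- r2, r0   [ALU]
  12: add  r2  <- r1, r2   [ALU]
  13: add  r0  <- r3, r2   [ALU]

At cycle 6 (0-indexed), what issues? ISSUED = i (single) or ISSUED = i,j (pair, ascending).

ISSUED = 10

0. or st @i0&i1  | 2-wide
1. st mul @i2&i3  | 2-wide
2. ld @i4  | no-port MEM/MEM
3. ld @i5  | no-port MEM/MEM
4. st sll @i6&i7  | 2-wide
5. mulh ld @i8&i9  | 2-wide
6. sub @i10  | RAW r0
7. or add @i11&i12  | 2-wide
8. add @i13  | tail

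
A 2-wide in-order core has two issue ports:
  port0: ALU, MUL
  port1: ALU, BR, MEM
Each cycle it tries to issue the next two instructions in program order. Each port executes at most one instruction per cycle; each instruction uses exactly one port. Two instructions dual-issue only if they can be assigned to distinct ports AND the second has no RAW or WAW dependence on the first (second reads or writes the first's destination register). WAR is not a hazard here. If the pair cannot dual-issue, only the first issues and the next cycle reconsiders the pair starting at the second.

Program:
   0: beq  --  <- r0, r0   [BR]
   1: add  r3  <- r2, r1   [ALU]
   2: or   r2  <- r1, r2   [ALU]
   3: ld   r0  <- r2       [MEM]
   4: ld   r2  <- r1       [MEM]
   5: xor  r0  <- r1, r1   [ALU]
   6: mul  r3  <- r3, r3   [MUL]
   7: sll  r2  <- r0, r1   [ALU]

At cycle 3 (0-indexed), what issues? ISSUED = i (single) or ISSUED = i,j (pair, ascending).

ISSUED = 4,5

0. beq/add @i0&i1  | pair
1. or @i2  | RAW r2
2. ld @i3  | no-port MEM/MEM
3. ld/xor @i4&i5  | pair
4. mul/sll @i6&i7  | pair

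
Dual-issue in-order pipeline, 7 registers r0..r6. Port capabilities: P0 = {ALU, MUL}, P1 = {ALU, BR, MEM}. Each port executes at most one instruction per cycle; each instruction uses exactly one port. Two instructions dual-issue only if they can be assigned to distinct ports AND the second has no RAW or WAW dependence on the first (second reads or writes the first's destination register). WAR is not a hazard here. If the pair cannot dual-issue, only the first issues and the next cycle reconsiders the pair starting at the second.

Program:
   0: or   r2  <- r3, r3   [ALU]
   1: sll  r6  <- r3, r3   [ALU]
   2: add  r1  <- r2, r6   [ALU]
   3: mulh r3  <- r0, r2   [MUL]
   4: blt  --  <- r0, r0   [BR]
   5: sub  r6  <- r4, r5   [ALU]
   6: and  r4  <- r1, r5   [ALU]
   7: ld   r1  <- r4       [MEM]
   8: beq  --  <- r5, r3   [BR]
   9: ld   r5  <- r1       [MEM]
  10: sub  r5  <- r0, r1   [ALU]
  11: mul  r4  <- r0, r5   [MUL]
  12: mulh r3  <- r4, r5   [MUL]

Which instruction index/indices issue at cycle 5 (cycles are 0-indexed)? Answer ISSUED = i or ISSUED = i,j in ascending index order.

  cy0 -> i0&i1 (or.ALU/sll.ALU) pair
  cy1 -> i2&i3 (add.ALU/mulh.MUL) pair
  cy2 -> i4&i5 (blt.BR/sub.ALU) pair
  cy3 -> i6 (and.ALU) RAW r4
  cy4 -> i7 (ld.MEM) no-port MEM/BR
  cy5 -> i8 (beq.BR) no-port BR/MEM
  cy6 -> i9 (ld.MEM) WAW r5
  cy7 -> i10 (sub.ALU) RAW r5
  cy8 -> i11 (mul.MUL) no-port MUL/MUL
  cy9 -> i12 (mulh.MUL) tail

ISSUED = 8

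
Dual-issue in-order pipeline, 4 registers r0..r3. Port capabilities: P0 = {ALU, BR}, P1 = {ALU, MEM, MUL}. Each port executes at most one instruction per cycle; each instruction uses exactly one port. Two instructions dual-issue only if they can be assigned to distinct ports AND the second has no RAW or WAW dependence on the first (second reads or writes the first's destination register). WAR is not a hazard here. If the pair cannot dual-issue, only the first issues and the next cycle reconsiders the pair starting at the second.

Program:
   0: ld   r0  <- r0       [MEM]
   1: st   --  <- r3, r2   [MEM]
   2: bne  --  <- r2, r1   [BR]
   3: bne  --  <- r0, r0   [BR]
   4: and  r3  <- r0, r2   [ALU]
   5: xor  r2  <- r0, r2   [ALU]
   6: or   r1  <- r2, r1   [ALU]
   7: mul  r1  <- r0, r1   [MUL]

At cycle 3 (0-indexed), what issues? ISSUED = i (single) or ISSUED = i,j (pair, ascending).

ISSUED = 5

#0 head=0: ld i0 no-port MEM/MEM
#1 head=1: st/bne i1/i2 dual
#2 head=3: bne/and i3/i4 dual
#3 head=5: xor i5 RAW r2
#4 head=6: or i6 RAW+WAW r1
#5 head=7: mul i7 tail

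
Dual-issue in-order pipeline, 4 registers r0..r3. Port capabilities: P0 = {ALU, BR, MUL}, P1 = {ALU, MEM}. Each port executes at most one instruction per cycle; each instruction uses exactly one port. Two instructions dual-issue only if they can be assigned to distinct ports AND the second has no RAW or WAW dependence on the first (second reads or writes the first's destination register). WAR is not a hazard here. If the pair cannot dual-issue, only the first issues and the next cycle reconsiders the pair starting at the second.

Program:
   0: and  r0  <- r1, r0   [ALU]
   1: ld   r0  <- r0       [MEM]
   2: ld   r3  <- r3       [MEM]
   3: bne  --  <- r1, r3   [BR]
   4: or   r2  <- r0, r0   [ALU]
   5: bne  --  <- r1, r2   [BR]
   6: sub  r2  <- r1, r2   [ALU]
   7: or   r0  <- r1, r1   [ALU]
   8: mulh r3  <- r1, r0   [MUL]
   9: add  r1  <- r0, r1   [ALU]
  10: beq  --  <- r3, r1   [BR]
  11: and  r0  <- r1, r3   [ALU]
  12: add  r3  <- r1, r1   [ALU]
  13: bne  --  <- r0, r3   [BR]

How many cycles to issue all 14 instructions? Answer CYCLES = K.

CYCLES = 10

0. and @i0  | RAW+WAW r0
1. ld @i1  | no-port MEM/MEM
2. ld @i2  | RAW r3
3. bne+or @i3/i4  | 2-wide
4. bne+sub @i5/i6  | 2-wide
5. or @i7  | RAW r0
6. mulh+add @i8/i9  | 2-wide
7. beq+and @i10/i11  | 2-wide
8. add @i12  | RAW r3
9. bne @i13  | tail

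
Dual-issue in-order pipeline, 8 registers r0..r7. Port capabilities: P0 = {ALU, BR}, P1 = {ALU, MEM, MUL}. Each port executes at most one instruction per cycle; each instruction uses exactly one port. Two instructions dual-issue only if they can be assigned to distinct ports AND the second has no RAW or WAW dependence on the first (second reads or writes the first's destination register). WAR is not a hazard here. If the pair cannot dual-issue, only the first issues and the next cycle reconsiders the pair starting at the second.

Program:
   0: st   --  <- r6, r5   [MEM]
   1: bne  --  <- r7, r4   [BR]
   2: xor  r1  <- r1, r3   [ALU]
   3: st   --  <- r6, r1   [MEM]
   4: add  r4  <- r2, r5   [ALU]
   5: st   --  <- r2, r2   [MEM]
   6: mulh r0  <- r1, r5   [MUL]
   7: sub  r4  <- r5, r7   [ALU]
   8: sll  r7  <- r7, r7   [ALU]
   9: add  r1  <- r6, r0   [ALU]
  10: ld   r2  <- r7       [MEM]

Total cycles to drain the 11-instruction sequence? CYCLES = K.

CYCLES = 7

[0] i0+i1  st bne  -- 2-wide
[1] i2  xor  -- RAW r1
[2] i3+i4  st add  -- 2-wide
[3] i5  st  -- no-port MEM/MUL
[4] i6+i7  mulh sub  -- 2-wide
[5] i8+i9  sll add  -- 2-wide
[6] i10  ld  -- tail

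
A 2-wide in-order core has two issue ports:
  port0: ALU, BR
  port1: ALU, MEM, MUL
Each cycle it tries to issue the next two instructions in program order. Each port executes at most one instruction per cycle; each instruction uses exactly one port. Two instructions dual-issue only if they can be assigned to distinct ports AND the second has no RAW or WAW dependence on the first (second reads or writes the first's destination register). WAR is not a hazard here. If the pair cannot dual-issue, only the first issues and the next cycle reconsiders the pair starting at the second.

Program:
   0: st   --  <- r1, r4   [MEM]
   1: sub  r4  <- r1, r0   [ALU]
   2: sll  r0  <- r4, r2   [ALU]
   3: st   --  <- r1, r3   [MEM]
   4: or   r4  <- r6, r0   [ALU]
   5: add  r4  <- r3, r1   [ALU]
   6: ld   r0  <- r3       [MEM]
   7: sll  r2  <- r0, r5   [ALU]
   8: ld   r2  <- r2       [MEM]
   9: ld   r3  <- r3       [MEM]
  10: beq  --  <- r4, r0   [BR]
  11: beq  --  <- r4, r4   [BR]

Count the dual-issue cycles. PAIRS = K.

PAIRS = 4

0. st.MEM;sub.ALU @i0+i1  | dual
1. sll.ALU;st.MEM @i2+i3  | dual
2. or.ALU @i4  | WAW r4
3. add.ALU;ld.MEM @i5+i6  | dual
4. sll.ALU @i7  | RAW+WAW r2
5. ld.MEM @i8  | no-port MEM/MEM
6. ld.MEM;beq.BR @i9+i10  | dual
7. beq.BR @i11  | tail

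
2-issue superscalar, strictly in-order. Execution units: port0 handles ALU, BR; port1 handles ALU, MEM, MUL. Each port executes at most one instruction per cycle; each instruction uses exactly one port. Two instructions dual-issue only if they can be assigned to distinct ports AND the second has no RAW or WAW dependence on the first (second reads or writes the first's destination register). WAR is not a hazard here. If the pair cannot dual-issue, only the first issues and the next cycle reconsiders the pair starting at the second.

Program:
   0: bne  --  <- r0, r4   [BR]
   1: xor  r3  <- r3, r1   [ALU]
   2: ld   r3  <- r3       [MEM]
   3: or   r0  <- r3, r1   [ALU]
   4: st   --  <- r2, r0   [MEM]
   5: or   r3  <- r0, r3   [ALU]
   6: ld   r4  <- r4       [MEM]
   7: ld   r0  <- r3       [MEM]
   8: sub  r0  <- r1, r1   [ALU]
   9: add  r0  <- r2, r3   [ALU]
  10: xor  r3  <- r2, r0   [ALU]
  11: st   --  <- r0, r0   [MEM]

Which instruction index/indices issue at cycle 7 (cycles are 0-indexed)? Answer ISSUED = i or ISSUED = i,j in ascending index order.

c0: i0,i1 bne+xor  pair
c1: i2 ld  RAW r3
c2: i3 or  RAW r0
c3: i4,i5 st+or  pair
c4: i6 ld  no-port MEM/MEM
c5: i7 ld  WAW r0
c6: i8 sub  WAW r0
c7: i9 add  RAW r0
c8: i10,i11 xor+st  pair

ISSUED = 9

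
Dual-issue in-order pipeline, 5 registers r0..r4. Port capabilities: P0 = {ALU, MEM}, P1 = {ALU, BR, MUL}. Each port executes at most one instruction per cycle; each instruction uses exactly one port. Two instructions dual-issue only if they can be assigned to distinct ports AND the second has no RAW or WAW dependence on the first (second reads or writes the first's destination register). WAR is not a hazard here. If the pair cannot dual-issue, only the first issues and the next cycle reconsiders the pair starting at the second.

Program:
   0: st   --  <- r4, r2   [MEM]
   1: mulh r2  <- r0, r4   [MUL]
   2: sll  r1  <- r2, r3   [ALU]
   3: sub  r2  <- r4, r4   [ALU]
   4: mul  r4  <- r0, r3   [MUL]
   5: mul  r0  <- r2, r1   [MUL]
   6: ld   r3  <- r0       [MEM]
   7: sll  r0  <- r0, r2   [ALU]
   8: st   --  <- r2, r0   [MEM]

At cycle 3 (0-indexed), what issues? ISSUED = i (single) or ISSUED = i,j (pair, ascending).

ISSUED = 5

0. st.MEM mulh.MUL @i0,i1  | 2-wide
1. sll.ALU sub.ALU @i2,i3  | 2-wide
2. mul.MUL @i4  | no-port MUL/MUL
3. mul.MUL @i5  | RAW r0
4. ld.MEM sll.ALU @i6,i7  | 2-wide
5. st.MEM @i8  | tail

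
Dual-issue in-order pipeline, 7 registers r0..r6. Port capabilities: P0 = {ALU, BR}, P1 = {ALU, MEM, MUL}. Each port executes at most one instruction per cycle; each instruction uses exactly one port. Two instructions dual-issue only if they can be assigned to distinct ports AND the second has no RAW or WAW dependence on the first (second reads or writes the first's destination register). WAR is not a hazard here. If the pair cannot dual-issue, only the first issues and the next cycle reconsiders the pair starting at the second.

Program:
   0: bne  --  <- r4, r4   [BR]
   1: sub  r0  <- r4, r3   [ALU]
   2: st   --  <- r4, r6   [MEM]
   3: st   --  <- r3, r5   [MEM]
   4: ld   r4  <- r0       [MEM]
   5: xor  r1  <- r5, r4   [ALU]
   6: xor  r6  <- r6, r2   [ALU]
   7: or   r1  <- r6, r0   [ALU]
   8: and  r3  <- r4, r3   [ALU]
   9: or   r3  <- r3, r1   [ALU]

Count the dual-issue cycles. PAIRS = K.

PAIRS = 3

[0] i0,i1  bne;sub  -- pair
[1] i2  st  -- no-port MEM/MEM
[2] i3  st  -- no-port MEM/MEM
[3] i4  ld  -- RAW r4
[4] i5,i6  xor;xor  -- pair
[5] i7,i8  or;and  -- pair
[6] i9  or  -- tail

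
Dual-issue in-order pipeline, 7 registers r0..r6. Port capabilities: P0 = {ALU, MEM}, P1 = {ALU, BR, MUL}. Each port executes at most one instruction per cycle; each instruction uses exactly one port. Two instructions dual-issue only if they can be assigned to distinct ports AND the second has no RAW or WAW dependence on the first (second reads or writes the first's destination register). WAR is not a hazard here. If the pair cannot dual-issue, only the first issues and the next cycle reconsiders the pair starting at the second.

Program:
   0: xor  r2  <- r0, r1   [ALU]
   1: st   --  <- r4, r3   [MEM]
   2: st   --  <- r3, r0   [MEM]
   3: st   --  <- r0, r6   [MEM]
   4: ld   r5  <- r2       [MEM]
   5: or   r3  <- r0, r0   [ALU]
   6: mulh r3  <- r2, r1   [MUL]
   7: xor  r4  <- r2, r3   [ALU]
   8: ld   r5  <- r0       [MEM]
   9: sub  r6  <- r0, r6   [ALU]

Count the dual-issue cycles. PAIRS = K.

0. xor.ALU+st.MEM @i0+i1  | dual
1. st.MEM @i2  | no-port MEM/MEM
2. st.MEM @i3  | no-port MEM/MEM
3. ld.MEM+or.ALU @i4+i5  | dual
4. mulh.MUL @i6  | RAW r3
5. xor.ALU+ld.MEM @i7+i8  | dual
6. sub.ALU @i9  | tail

PAIRS = 3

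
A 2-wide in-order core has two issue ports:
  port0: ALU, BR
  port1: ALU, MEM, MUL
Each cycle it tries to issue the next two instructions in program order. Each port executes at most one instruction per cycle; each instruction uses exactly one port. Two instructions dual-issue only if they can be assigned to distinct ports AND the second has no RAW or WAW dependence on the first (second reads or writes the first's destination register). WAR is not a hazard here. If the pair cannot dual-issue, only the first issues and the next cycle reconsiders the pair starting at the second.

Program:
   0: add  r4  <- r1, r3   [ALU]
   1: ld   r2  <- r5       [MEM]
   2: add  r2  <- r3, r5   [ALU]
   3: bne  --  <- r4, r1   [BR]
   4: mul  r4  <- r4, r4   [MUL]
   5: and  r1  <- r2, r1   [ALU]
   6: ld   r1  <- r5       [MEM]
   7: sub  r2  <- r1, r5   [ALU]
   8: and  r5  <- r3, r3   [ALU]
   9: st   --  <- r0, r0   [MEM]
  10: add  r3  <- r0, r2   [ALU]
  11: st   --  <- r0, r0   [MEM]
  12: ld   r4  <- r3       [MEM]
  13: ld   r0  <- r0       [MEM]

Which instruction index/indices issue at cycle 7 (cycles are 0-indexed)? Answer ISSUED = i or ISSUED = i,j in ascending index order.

ISSUED = 12

0. add.ALU ld.MEM @i0/i1  | dual
1. add.ALU bne.BR @i2/i3  | dual
2. mul.MUL and.ALU @i4/i5  | dual
3. ld.MEM @i6  | RAW r1
4. sub.ALU and.ALU @i7/i8  | dual
5. st.MEM add.ALU @i9/i10  | dual
6. st.MEM @i11  | no-port MEM/MEM
7. ld.MEM @i12  | no-port MEM/MEM
8. ld.MEM @i13  | tail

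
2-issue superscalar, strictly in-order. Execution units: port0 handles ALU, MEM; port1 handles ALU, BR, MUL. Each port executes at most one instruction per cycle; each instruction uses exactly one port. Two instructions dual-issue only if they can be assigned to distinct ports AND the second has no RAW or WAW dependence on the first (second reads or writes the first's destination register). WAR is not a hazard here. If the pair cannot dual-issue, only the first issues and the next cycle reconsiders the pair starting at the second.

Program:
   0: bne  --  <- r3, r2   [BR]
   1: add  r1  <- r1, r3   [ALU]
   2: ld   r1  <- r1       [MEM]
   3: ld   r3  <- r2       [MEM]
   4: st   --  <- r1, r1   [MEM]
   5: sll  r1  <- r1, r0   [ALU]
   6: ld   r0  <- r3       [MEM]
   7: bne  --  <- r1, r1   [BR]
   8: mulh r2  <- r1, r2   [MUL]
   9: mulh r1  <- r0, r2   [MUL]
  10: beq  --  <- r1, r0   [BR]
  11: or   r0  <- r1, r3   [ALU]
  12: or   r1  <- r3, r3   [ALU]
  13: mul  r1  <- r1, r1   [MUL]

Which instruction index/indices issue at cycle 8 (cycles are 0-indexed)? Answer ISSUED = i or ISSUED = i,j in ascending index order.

ISSUED = 12

#0 head=0: bne;add i0/i1 pair
#1 head=2: ld i2 no-port MEM/MEM
#2 head=3: ld i3 no-port MEM/MEM
#3 head=4: st;sll i4/i5 pair
#4 head=6: ld;bne i6/i7 pair
#5 head=8: mulh i8 no-port MUL/MUL
#6 head=9: mulh i9 no-port MUL/BR
#7 head=10: beq;or i10/i11 pair
#8 head=12: or i12 RAW+WAW r1
#9 head=13: mul i13 tail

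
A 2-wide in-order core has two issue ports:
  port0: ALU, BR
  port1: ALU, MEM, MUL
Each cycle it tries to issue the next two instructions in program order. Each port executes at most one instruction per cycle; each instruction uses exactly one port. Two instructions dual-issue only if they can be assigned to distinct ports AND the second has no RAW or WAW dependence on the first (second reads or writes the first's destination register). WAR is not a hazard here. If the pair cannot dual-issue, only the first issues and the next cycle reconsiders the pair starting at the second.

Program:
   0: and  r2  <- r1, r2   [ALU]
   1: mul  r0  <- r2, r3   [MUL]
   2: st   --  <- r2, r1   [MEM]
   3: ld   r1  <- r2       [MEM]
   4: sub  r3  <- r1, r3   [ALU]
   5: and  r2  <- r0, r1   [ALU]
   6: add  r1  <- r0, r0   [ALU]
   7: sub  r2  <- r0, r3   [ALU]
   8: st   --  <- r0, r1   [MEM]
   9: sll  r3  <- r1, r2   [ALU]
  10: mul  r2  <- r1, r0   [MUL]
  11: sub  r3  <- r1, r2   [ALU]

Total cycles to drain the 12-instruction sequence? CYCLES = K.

CYCLES = 9

t=0 i0:and.ALU ; RAW r2
t=1 i1:mul.MUL ; no-port MUL/MEM
t=2 i2:st.MEM ; no-port MEM/MEM
t=3 i3:ld.MEM ; RAW r1
t=4 i4/i5:sub.ALU+and.ALU ; dual
t=5 i6/i7:add.ALU+sub.ALU ; dual
t=6 i8/i9:st.MEM+sll.ALU ; dual
t=7 i10:mul.MUL ; RAW r2
t=8 i11:sub.ALU ; tail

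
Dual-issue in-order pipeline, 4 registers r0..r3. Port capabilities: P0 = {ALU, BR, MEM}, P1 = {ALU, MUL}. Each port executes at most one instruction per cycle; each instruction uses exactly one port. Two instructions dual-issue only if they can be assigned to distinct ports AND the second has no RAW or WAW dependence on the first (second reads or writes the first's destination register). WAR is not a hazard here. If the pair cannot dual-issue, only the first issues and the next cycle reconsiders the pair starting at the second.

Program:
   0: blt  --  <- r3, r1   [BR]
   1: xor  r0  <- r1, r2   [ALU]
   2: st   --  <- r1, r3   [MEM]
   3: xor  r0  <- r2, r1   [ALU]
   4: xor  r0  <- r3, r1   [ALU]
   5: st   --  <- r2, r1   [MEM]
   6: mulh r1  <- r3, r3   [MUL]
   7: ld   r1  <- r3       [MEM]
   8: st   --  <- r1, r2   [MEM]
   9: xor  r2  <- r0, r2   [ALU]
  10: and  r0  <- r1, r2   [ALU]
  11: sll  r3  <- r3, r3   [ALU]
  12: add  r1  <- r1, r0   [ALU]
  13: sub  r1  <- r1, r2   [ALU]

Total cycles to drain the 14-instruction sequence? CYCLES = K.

t=0 i0,i1:blt.BR;xor.ALU ; 2-wide
t=1 i2,i3:st.MEM;xor.ALU ; 2-wide
t=2 i4,i5:xor.ALU;st.MEM ; 2-wide
t=3 i6:mulh.MUL ; WAW r1
t=4 i7:ld.MEM ; no-port MEM/MEM
t=5 i8,i9:st.MEM;xor.ALU ; 2-wide
t=6 i10,i11:and.ALU;sll.ALU ; 2-wide
t=7 i12:add.ALU ; RAW+WAW r1
t=8 i13:sub.ALU ; tail

CYCLES = 9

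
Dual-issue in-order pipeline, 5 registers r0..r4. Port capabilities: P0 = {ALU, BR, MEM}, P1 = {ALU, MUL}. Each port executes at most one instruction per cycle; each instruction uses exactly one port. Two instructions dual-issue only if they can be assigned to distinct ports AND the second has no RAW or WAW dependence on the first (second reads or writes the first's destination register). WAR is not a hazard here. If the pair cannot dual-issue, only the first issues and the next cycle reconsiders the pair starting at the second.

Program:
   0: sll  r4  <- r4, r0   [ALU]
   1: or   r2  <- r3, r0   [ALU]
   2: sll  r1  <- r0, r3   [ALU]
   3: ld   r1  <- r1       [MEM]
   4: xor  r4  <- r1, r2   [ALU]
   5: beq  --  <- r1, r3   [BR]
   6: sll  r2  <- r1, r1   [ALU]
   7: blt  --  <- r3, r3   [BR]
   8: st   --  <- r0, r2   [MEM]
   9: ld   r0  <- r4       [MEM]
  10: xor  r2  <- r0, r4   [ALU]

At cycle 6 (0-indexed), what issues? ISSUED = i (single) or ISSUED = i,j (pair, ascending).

ISSUED = 9

#0 head=0: sll or i0,i1 dual
#1 head=2: sll i2 RAW+WAW r1
#2 head=3: ld i3 RAW r1
#3 head=4: xor beq i4,i5 dual
#4 head=6: sll blt i6,i7 dual
#5 head=8: st i8 no-port MEM/MEM
#6 head=9: ld i9 RAW r0
#7 head=10: xor i10 tail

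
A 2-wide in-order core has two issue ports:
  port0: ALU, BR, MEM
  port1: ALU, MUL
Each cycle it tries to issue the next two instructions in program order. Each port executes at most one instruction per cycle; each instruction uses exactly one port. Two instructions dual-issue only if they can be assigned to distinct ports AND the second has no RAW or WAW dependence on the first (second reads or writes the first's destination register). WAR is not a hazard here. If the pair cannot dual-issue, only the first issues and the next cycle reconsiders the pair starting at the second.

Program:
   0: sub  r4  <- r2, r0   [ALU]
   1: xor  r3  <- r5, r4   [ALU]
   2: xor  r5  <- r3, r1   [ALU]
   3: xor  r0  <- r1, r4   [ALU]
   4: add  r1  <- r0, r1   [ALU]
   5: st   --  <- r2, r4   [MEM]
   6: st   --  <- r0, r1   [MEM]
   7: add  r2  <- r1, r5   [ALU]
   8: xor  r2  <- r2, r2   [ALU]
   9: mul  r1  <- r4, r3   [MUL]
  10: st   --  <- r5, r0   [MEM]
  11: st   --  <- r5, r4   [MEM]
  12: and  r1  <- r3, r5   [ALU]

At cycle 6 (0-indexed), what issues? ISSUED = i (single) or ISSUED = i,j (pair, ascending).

#0 head=0: sub.ALU i0 RAW r4
#1 head=1: xor.ALU i1 RAW r3
#2 head=2: xor.ALU;xor.ALU i2/i3 2-wide
#3 head=4: add.ALU;st.MEM i4/i5 2-wide
#4 head=6: st.MEM;add.ALU i6/i7 2-wide
#5 head=8: xor.ALU;mul.MUL i8/i9 2-wide
#6 head=10: st.MEM i10 no-port MEM/MEM
#7 head=11: st.MEM;and.ALU i11/i12 2-wide

ISSUED = 10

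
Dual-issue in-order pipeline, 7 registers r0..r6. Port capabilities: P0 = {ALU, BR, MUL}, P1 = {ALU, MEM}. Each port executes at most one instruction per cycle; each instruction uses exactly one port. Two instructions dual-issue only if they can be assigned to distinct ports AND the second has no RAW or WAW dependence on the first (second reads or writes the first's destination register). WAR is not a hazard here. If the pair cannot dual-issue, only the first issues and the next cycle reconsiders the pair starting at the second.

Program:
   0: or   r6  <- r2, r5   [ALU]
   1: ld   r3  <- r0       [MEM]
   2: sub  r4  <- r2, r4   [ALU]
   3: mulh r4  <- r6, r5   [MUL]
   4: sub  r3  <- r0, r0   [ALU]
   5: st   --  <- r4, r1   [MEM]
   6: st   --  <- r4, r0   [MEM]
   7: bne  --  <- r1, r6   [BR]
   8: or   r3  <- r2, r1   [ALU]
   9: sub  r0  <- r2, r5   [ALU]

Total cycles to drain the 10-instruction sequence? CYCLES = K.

c0: i0+i1 or;ld  pair
c1: i2 sub  WAW r4
c2: i3+i4 mulh;sub  pair
c3: i5 st  no-port MEM/MEM
c4: i6+i7 st;bne  pair
c5: i8+i9 or;sub  pair

CYCLES = 6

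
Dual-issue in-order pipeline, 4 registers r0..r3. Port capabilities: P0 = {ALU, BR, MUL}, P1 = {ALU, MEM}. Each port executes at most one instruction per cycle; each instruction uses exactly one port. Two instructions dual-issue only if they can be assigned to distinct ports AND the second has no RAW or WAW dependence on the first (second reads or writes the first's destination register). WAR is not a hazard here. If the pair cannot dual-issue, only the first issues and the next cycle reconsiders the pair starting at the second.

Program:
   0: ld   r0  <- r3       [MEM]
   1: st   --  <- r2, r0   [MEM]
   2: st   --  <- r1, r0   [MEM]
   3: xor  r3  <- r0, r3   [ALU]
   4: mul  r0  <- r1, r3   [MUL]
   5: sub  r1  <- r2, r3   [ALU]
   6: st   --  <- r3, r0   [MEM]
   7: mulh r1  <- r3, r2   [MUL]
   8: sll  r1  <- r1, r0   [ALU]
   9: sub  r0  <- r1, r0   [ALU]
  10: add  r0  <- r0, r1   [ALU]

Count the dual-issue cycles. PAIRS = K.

PAIRS = 3

t=0 i0:ld.MEM ; no-port MEM/MEM
t=1 i1:st.MEM ; no-port MEM/MEM
t=2 i2,i3:st.MEM;xor.ALU ; pair
t=3 i4,i5:mul.MUL;sub.ALU ; pair
t=4 i6,i7:st.MEM;mulh.MUL ; pair
t=5 i8:sll.ALU ; RAW r1
t=6 i9:sub.ALU ; RAW+WAW r0
t=7 i10:add.ALU ; tail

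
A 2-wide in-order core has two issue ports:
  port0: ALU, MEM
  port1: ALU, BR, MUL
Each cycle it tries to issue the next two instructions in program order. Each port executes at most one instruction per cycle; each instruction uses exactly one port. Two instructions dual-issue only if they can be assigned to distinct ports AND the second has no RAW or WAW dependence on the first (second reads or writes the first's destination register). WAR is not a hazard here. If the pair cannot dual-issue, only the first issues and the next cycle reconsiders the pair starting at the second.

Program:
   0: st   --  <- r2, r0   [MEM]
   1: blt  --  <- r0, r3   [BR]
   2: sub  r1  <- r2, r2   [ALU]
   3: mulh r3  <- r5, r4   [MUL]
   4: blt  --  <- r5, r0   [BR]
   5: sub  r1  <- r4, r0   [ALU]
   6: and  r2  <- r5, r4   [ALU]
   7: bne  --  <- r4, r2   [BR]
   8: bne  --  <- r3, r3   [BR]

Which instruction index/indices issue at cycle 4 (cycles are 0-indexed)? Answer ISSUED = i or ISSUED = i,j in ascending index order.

ISSUED = 7

t=0 i0+i1:st/blt ; 2-wide
t=1 i2+i3:sub/mulh ; 2-wide
t=2 i4+i5:blt/sub ; 2-wide
t=3 i6:and ; RAW r2
t=4 i7:bne ; no-port BR/BR
t=5 i8:bne ; tail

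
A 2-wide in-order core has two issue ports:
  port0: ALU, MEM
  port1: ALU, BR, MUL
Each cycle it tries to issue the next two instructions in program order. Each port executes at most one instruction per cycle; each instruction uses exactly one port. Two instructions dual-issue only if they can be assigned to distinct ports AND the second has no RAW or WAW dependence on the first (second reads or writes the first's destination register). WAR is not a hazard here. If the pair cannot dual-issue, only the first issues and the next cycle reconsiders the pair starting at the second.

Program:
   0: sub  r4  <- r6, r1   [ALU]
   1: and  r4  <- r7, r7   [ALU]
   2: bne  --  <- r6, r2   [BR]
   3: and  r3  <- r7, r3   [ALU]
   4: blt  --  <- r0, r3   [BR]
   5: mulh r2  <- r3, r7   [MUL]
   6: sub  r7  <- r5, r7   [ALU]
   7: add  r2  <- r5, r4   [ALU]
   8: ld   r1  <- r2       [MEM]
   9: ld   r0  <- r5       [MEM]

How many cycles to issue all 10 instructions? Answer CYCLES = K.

[0] i0  sub.ALU  -- WAW r4
[1] i1+i2  and.ALU/bne.BR  -- 2-wide
[2] i3  and.ALU  -- RAW r3
[3] i4  blt.BR  -- no-port BR/MUL
[4] i5+i6  mulh.MUL/sub.ALU  -- 2-wide
[5] i7  add.ALU  -- RAW r2
[6] i8  ld.MEM  -- no-port MEM/MEM
[7] i9  ld.MEM  -- tail

CYCLES = 8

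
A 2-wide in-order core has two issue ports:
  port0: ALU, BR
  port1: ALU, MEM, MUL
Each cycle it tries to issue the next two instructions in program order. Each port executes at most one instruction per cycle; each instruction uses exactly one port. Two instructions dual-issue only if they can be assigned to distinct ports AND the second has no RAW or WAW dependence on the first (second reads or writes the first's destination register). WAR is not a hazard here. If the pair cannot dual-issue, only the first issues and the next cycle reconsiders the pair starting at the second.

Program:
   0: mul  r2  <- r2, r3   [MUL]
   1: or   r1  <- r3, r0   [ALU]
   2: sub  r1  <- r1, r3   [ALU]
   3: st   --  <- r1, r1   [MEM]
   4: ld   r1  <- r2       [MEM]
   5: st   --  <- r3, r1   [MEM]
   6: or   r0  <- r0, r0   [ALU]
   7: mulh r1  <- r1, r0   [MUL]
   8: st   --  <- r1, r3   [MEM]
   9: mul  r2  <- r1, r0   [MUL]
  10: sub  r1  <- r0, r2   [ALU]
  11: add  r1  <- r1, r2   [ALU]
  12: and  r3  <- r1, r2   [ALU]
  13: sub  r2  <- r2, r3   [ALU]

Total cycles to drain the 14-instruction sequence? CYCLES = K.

#0 head=0: mul.MUL or.ALU i0&i1 pair
#1 head=2: sub.ALU i2 RAW r1
#2 head=3: st.MEM i3 no-port MEM/MEM
#3 head=4: ld.MEM i4 no-port MEM/MEM
#4 head=5: st.MEM or.ALU i5&i6 pair
#5 head=7: mulh.MUL i7 no-port MUL/MEM
#6 head=8: st.MEM i8 no-port MEM/MUL
#7 head=9: mul.MUL i9 RAW r2
#8 head=10: sub.ALU i10 RAW+WAW r1
#9 head=11: add.ALU i11 RAW r1
#10 head=12: and.ALU i12 RAW r3
#11 head=13: sub.ALU i13 tail

CYCLES = 12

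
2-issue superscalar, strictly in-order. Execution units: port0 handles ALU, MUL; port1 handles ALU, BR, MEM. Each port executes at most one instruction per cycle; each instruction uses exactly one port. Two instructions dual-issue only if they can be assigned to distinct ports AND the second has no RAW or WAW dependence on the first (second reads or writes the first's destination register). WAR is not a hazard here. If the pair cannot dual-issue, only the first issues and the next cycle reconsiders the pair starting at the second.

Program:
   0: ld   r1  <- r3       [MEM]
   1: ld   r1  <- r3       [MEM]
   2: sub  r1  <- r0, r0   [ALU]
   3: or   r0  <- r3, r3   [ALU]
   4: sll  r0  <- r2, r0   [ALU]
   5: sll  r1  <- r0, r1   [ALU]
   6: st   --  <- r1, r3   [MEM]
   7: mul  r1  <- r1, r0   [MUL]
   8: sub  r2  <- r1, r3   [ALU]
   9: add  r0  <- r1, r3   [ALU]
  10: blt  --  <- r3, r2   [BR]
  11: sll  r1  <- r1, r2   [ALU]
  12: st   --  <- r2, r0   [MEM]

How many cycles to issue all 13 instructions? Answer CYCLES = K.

CYCLES = 9

  cy0 -> i0 (ld.MEM) no-port MEM/MEM
  cy1 -> i1 (ld.MEM) WAW r1
  cy2 -> i2&i3 (sub.ALU;or.ALU) pair
  cy3 -> i4 (sll.ALU) RAW r0
  cy4 -> i5 (sll.ALU) RAW r1
  cy5 -> i6&i7 (st.MEM;mul.MUL) pair
  cy6 -> i8&i9 (sub.ALU;add.ALU) pair
  cy7 -> i10&i11 (blt.BR;sll.ALU) pair
  cy8 -> i12 (st.MEM) tail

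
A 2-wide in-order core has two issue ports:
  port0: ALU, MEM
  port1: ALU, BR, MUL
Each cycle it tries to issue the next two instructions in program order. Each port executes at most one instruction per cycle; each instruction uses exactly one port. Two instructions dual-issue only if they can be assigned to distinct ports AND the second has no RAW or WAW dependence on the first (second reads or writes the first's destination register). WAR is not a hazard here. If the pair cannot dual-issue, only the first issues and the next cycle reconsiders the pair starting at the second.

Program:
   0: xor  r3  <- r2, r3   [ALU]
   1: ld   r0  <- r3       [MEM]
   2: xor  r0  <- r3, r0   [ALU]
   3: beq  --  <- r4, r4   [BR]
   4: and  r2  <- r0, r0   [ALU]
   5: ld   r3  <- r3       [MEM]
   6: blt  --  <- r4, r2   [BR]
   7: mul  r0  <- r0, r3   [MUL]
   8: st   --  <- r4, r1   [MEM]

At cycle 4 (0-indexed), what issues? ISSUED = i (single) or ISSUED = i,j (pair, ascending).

ISSUED = 6

c0: i0 xor  RAW r3
c1: i1 ld  RAW+WAW r0
c2: i2&i3 xor;beq  dual
c3: i4&i5 and;ld  dual
c4: i6 blt  no-port BR/MUL
c5: i7&i8 mul;st  dual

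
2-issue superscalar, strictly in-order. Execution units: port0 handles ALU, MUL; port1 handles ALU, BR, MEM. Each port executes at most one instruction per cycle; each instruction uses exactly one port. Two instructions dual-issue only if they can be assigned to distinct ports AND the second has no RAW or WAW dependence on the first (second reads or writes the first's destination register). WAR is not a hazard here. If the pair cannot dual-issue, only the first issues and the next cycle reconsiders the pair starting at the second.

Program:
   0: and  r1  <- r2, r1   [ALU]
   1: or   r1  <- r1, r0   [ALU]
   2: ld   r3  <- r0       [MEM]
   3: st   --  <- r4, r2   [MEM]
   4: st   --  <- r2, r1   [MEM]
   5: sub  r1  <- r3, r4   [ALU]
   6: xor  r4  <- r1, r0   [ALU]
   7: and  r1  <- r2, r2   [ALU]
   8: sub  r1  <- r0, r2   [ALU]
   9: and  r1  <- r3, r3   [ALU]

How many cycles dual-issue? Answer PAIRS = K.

c0: i0 and.ALU  RAW+WAW r1
c1: i1+i2 or.ALU;ld.MEM  dual
c2: i3 st.MEM  no-port MEM/MEM
c3: i4+i5 st.MEM;sub.ALU  dual
c4: i6+i7 xor.ALU;and.ALU  dual
c5: i8 sub.ALU  WAW r1
c6: i9 and.ALU  tail

PAIRS = 3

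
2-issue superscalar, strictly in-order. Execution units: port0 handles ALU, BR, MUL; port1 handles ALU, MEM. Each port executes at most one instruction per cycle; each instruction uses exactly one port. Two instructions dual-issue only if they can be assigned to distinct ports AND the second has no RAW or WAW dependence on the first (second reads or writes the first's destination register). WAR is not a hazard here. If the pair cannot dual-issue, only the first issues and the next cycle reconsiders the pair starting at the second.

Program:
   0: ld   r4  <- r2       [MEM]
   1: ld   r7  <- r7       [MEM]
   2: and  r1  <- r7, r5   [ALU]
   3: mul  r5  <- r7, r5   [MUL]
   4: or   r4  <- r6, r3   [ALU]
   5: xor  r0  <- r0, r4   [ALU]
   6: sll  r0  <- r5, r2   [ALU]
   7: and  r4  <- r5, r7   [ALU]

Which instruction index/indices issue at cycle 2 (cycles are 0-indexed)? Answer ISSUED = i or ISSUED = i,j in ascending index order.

  cy0 -> i0 (ld.MEM) no-port MEM/MEM
  cy1 -> i1 (ld.MEM) RAW r7
  cy2 -> i2&i3 (and.ALU;mul.MUL) pair
  cy3 -> i4 (or.ALU) RAW r4
  cy4 -> i5 (xor.ALU) WAW r0
  cy5 -> i6&i7 (sll.ALU;and.ALU) pair

ISSUED = 2,3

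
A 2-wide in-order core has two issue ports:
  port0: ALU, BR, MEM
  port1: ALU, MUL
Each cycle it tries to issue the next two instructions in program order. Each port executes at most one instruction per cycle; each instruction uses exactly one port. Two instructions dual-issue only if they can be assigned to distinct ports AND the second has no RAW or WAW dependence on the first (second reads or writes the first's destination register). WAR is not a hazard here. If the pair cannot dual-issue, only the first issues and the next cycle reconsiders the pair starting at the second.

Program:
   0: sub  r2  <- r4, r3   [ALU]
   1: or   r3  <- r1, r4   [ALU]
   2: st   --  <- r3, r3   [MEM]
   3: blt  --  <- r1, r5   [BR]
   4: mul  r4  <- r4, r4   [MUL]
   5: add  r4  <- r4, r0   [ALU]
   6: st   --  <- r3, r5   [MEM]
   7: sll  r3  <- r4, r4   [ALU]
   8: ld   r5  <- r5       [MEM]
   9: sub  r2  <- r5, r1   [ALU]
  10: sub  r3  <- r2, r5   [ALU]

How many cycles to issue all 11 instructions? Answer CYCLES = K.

0. sub;or @i0+i1  | pair
1. st @i2  | no-port MEM/BR
2. blt;mul @i3+i4  | pair
3. add;st @i5+i6  | pair
4. sll;ld @i7+i8  | pair
5. sub @i9  | RAW r2
6. sub @i10  | tail

CYCLES = 7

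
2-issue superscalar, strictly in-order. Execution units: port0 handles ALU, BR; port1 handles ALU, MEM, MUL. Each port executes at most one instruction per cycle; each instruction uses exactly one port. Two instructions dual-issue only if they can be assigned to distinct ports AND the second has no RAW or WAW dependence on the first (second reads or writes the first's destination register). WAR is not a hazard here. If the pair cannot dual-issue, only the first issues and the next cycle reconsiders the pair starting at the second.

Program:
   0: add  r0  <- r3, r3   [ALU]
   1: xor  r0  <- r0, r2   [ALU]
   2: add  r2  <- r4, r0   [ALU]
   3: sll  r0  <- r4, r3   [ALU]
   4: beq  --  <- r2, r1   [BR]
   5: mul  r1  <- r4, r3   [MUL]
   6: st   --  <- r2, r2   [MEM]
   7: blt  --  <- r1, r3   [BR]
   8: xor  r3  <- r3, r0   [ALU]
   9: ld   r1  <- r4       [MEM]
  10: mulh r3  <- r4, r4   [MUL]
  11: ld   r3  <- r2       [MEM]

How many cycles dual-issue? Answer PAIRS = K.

PAIRS = 4

0. add.ALU @i0  | RAW+WAW r0
1. xor.ALU @i1  | RAW r0
2. add.ALU sll.ALU @i2+i3  | dual
3. beq.BR mul.MUL @i4+i5  | dual
4. st.MEM blt.BR @i6+i7  | dual
5. xor.ALU ld.MEM @i8+i9  | dual
6. mulh.MUL @i10  | no-port MUL/MEM
7. ld.MEM @i11  | tail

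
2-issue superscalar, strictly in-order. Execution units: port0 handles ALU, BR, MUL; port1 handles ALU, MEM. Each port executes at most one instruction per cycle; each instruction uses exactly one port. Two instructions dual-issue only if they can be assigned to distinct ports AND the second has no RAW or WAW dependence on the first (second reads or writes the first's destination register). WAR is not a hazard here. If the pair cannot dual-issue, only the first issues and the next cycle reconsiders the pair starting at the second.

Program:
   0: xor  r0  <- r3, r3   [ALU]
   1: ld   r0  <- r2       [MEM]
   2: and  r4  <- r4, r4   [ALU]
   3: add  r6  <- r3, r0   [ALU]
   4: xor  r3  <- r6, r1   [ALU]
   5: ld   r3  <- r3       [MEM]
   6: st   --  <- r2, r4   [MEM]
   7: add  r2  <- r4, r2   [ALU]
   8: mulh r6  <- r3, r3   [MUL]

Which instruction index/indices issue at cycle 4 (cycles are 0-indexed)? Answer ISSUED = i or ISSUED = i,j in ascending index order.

ISSUED = 5

#0 head=0: xor.ALU i0 WAW r0
#1 head=1: ld.MEM and.ALU i1+i2 pair
#2 head=3: add.ALU i3 RAW r6
#3 head=4: xor.ALU i4 RAW+WAW r3
#4 head=5: ld.MEM i5 no-port MEM/MEM
#5 head=6: st.MEM add.ALU i6+i7 pair
#6 head=8: mulh.MUL i8 tail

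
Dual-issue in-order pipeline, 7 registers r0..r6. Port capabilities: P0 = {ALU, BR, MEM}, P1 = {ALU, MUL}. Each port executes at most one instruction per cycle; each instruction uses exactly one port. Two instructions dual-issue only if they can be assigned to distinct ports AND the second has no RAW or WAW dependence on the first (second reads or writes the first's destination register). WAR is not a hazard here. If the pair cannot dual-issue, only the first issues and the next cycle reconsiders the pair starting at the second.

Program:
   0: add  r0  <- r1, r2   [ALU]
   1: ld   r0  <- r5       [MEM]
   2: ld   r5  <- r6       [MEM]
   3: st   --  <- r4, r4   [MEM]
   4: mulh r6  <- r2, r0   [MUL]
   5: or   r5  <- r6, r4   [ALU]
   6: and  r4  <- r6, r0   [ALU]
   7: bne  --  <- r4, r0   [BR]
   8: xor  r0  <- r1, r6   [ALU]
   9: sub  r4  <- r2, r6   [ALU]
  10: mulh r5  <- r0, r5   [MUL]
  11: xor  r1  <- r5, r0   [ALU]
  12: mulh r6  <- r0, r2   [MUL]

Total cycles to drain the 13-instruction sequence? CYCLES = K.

CYCLES = 8

[0] i0  add  -- WAW r0
[1] i1  ld  -- no-port MEM/MEM
[2] i2  ld  -- no-port MEM/MEM
[3] i3&i4  st;mulh  -- pair
[4] i5&i6  or;and  -- pair
[5] i7&i8  bne;xor  -- pair
[6] i9&i10  sub;mulh  -- pair
[7] i11&i12  xor;mulh  -- pair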